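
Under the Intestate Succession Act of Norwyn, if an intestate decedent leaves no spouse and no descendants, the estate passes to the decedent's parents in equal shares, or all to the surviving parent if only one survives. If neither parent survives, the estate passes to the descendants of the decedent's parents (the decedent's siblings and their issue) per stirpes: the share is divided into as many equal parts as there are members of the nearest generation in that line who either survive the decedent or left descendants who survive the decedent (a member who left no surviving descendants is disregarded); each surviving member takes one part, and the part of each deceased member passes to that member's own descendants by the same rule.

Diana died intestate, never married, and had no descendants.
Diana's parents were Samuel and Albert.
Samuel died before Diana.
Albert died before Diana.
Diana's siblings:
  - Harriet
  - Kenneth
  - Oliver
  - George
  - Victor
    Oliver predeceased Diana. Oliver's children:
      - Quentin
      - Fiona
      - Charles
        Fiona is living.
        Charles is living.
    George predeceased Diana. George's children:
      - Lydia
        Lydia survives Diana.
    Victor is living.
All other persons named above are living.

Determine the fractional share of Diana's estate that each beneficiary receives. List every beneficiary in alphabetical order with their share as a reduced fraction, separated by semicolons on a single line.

Neither parent survives and there are no descendants, so the estate passes to Diana's siblings and their issue per stirpes.
The estate is divided into 5 equal shares of 1/5 among Harriet, Kenneth, Oliver, George, Victor.
Harriet is living and takes 1/5.
Kenneth is living and takes 1/5.
Oliver predeceased; the 1/5 allotted to Oliver's branch passes to Oliver's issue by representation.
The 1/5 is divided into 3 equal shares of 1/15 among Quentin, Fiona, Charles.
Quentin is living and takes 1/15.
Fiona is living and takes 1/15.
Charles is living and takes 1/15.
George predeceased; the 1/5 allotted to George's branch passes to George's issue by representation.
Lydia is the sole taker at this level and receives the full 1/5.
Victor is living and takes 1/5.

Charles 1/15; Fiona 1/15; Harriet 1/5; Kenneth 1/5; Lydia 1/5; Quentin 1/15; Victor 1/5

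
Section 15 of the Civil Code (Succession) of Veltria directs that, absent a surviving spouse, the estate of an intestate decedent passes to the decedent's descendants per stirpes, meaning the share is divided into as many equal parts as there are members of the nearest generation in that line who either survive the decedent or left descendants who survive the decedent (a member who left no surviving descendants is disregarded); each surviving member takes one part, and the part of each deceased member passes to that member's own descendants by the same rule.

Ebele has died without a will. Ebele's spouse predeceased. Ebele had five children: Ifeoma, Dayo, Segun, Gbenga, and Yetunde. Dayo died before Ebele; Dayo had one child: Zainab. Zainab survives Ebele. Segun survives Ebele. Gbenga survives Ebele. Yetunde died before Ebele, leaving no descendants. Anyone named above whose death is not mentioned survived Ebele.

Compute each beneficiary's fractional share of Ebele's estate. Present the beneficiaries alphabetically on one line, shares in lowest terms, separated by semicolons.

Gbenga 1/4; Ifeoma 1/4; Segun 1/4; Zainab 1/4

There is no surviving spouse, so the entire estate passes to Ebele's descendants per stirpes.
Yetunde left no surviving issue, so that branch lapses and is disregarded.
The estate is divided into 4 equal shares of 1/4 among Ifeoma, Dayo, Segun, Gbenga.
Ifeoma is living and takes 1/4.
Dayo predeceased; the 1/4 allotted to Dayo's branch passes to Dayo's issue by representation.
Zainab is the sole taker at this level and receives the full 1/4.
Segun is living and takes 1/4.
Gbenga is living and takes 1/4.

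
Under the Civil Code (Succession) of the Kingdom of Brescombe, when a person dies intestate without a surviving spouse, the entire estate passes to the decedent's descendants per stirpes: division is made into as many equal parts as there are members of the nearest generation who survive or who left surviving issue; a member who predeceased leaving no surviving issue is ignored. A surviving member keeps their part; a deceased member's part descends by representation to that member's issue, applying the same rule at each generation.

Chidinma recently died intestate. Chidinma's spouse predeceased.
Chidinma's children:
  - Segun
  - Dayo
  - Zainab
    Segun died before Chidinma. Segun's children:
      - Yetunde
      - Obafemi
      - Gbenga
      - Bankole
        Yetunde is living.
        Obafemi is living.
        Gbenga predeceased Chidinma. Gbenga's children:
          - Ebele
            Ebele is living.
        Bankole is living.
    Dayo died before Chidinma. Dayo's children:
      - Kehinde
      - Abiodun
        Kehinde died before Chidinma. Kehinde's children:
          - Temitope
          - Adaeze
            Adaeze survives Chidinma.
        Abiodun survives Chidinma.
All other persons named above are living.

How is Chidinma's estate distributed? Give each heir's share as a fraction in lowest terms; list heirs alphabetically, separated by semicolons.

Abiodun 1/6; Adaeze 1/12; Bankole 1/12; Ebele 1/12; Obafemi 1/12; Temitope 1/12; Yetunde 1/12; Zainab 1/3

There is no surviving spouse, so the entire estate passes to Chidinma's descendants per stirpes.
The estate is divided into 3 equal shares of 1/3 among Segun, Dayo, Zainab.
Segun predeceased; the 1/3 allotted to Segun's branch passes to Segun's issue by representation.
The 1/3 is divided into 4 equal shares of 1/12 among Yetunde, Obafemi, Gbenga, Bankole.
Yetunde is living and takes 1/12.
Obafemi is living and takes 1/12.
Gbenga predeceased; the 1/12 allotted to Gbenga's branch passes to Gbenga's issue by representation.
Ebele is the sole taker at this level and receives the full 1/12.
Bankole is living and takes 1/12.
Dayo predeceased; the 1/3 allotted to Dayo's branch passes to Dayo's issue by representation.
The 1/3 is divided into 2 equal shares of 1/6 among Kehinde, Abiodun.
Kehinde predeceased; the 1/6 allotted to Kehinde's branch passes to Kehinde's issue by representation.
The 1/6 is divided into 2 equal shares of 1/12 among Temitope, Adaeze.
Temitope is living and takes 1/12.
Adaeze is living and takes 1/12.
Abiodun is living and takes 1/6.
Zainab is living and takes 1/3.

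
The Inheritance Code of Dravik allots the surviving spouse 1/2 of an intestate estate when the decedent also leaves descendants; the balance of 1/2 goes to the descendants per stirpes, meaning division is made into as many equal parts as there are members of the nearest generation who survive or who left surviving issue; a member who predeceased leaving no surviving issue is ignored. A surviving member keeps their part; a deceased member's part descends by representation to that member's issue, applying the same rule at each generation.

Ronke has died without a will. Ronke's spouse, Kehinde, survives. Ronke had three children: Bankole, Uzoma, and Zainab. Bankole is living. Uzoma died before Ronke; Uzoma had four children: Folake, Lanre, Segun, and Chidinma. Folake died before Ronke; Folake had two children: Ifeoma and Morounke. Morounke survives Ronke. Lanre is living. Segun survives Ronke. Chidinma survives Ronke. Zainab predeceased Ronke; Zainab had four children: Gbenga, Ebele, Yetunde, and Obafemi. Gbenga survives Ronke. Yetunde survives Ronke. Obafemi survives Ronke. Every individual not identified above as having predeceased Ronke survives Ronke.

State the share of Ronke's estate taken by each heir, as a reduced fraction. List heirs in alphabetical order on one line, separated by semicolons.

Kehinde, as surviving spouse, takes 1/2.
The remaining 1/2 passes to Ronke's descendants per stirpes.
The 1/2 is divided into 3 equal shares of 1/6 among Bankole, Uzoma, Zainab.
Bankole is living and takes 1/6.
Uzoma predeceased; the 1/6 allotted to Uzoma's branch passes to Uzoma's issue by representation.
The 1/6 is divided into 4 equal shares of 1/24 among Folake, Lanre, Segun, Chidinma.
Folake predeceased; the 1/24 allotted to Folake's branch passes to Folake's issue by representation.
The 1/24 is divided into 2 equal shares of 1/48 among Ifeoma, Morounke.
Ifeoma is living and takes 1/48.
Morounke is living and takes 1/48.
Lanre is living and takes 1/24.
Segun is living and takes 1/24.
Chidinma is living and takes 1/24.
Zainab predeceased; the 1/6 allotted to Zainab's branch passes to Zainab's issue by representation.
The 1/6 is divided into 4 equal shares of 1/24 among Gbenga, Ebele, Yetunde, Obafemi.
Gbenga is living and takes 1/24.
Ebele is living and takes 1/24.
Yetunde is living and takes 1/24.
Obafemi is living and takes 1/24.

Bankole 1/6; Chidinma 1/24; Ebele 1/24; Gbenga 1/24; Ifeoma 1/48; Kehinde 1/2; Lanre 1/24; Morounke 1/48; Obafemi 1/24; Segun 1/24; Yetunde 1/24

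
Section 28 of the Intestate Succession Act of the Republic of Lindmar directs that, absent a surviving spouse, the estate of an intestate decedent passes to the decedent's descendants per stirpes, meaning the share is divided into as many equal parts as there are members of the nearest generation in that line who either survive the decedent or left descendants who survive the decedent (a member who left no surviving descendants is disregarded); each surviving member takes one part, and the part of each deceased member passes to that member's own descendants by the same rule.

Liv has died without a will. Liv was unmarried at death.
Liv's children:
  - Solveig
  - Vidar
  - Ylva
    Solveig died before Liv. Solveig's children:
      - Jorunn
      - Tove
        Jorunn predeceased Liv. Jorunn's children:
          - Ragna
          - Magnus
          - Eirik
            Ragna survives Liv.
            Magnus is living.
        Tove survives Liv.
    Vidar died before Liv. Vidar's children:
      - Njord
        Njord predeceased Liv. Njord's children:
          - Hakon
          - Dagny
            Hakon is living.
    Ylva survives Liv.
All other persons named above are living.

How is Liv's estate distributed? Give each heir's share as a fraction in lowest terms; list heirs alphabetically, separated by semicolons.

There is no surviving spouse, so the entire estate passes to Liv's descendants per stirpes.
The estate is divided into 3 equal shares of 1/3 among Solveig, Vidar, Ylva.
Solveig predeceased; the 1/3 allotted to Solveig's branch passes to Solveig's issue by representation.
The 1/3 is divided into 2 equal shares of 1/6 among Jorunn, Tove.
Jorunn predeceased; the 1/6 allotted to Jorunn's branch passes to Jorunn's issue by representation.
The 1/6 is divided into 3 equal shares of 1/18 among Ragna, Magnus, Eirik.
Ragna is living and takes 1/18.
Magnus is living and takes 1/18.
Eirik is living and takes 1/18.
Tove is living and takes 1/6.
Vidar predeceased; the 1/3 allotted to Vidar's branch passes to Vidar's issue by representation.
Njord's line is the sole branch at this level, so the full 1/3 passes to Njord's issue by representation.
The 1/3 is divided into 2 equal shares of 1/6 among Hakon, Dagny.
Hakon is living and takes 1/6.
Dagny is living and takes 1/6.
Ylva is living and takes 1/3.

Dagny 1/6; Eirik 1/18; Hakon 1/6; Magnus 1/18; Ragna 1/18; Tove 1/6; Ylva 1/3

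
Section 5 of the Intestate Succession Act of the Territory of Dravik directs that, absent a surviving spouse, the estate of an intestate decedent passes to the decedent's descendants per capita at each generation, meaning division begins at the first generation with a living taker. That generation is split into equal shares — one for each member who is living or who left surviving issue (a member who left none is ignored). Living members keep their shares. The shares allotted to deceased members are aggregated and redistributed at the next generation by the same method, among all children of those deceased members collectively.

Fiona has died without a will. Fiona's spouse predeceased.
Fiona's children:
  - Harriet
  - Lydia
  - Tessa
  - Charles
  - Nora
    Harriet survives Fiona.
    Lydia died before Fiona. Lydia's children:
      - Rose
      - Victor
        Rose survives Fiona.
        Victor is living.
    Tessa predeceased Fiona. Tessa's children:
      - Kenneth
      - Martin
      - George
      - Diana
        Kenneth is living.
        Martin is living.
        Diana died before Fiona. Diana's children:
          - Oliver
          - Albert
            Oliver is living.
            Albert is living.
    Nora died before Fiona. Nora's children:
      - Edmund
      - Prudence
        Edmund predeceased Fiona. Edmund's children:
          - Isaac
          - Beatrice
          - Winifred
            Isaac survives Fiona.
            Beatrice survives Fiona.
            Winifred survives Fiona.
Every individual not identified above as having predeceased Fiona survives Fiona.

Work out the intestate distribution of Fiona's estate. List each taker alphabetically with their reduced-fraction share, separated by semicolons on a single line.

There is no surviving spouse, so the entire estate passes to Fiona's descendants per capita at each generation.
At generation 1 (Harriet, Lydia, Tessa, Charles, Nora) there are 5 shares of (1)/5 = 1/5 each.
Living: Harriet and Charles — each takes 1/5.
Deceased: Lydia, Tessa, and Nora. Their combined 3/5 is pooled and carried to generation 2.
At generation 2 (Rose, Victor, Kenneth, Martin, George, Diana, Edmund, Prudence) there are 8 shares of (3/5)/8 = 3/40 each.
Living: Rose, Victor, Kenneth, Martin, George, and Prudence — each takes 3/40.
Deceased: Diana and Edmund. Their combined 3/20 is pooled and carried to generation 3.
At generation 3 (Oliver, Albert, Isaac, Beatrice, Winifred) there are 5 shares of (3/20)/5 = 3/100 each.
Living: Oliver, Albert, Isaac, Beatrice, and Winifred — each takes 3/100.

Albert 3/100; Beatrice 3/100; Charles 1/5; George 3/40; Harriet 1/5; Isaac 3/100; Kenneth 3/40; Martin 3/40; Oliver 3/100; Prudence 3/40; Rose 3/40; Victor 3/40; Winifred 3/100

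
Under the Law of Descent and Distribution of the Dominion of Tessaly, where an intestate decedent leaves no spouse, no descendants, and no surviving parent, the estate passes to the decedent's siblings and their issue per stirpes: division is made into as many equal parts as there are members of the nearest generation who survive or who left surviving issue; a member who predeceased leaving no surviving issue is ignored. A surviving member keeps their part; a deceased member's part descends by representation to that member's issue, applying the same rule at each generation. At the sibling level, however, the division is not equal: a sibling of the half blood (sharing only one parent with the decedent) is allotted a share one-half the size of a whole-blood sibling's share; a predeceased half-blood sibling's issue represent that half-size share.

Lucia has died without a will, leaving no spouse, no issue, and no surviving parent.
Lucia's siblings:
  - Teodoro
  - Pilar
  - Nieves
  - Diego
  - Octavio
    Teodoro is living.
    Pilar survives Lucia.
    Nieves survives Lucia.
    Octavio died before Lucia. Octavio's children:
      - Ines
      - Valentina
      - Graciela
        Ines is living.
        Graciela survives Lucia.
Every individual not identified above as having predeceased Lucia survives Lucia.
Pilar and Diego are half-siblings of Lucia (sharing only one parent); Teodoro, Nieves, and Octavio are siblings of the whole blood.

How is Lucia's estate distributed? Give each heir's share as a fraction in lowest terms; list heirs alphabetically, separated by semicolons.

Diego 1/8; Graciela 1/12; Ines 1/12; Nieves 1/4; Pilar 1/8; Teodoro 1/4; Valentina 1/12

No spouse, descendants, or parent survives, so the estate passes to Lucia's siblings per stirpes.
Half-blood siblings count for one-half the weight of whole-blood siblings at the initial division.
Dividing 1 in proportion to weights (total weight 4): Teodoro (weight 1) → 1/4; Pilar (weight 1/2) → 1/8; Nieves (weight 1) → 1/4; Diego (weight 1/2) → 1/8; Octavio (weight 1) → 1/4.
Teodoro is living and takes 1/4.
Pilar is living and takes 1/8.
Nieves is living and takes 1/4.
Diego is living and takes 1/8.
Octavio predeceased; the 1/4 allotted to Octavio's branch passes to Octavio's issue by representation.
The 1/4 is divided into 3 equal shares of 1/12 among Ines, Valentina, Graciela.
Ines is living and takes 1/12.
Valentina is living and takes 1/12.
Graciela is living and takes 1/12.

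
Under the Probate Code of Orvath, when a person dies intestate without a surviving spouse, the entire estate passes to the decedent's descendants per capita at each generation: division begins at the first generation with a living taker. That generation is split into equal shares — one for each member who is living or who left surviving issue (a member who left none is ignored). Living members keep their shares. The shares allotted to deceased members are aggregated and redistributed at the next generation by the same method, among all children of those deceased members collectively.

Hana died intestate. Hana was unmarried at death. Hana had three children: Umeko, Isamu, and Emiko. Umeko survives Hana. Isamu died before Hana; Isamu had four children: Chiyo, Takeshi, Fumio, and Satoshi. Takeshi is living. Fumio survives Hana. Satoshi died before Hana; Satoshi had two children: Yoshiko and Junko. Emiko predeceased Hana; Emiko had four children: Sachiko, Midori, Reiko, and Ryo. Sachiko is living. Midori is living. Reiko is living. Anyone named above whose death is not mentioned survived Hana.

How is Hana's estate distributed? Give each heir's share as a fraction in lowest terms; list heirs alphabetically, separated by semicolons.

There is no surviving spouse, so the entire estate passes to Hana's descendants per capita at each generation.
At generation 1 (Umeko, Isamu, Emiko) there are 3 shares of (1)/3 = 1/3 each.
Living: Umeko — each takes 1/3.
Deceased: Isamu and Emiko. Their combined 2/3 is pooled and carried to generation 2.
At generation 2 (Chiyo, Takeshi, Fumio, Satoshi, Sachiko, Midori, Reiko, Ryo) there are 8 shares of (2/3)/8 = 1/12 each.
Living: Chiyo, Takeshi, Fumio, Sachiko, Midori, Reiko, and Ryo — each takes 1/12.
Deceased: Satoshi. That 1/12 share is carried to generation 3.
At generation 3 (Yoshiko, Junko) there are 2 shares of (1/12)/2 = 1/24 each.
Living: Yoshiko and Junko — each takes 1/24.

Chiyo 1/12; Fumio 1/12; Junko 1/24; Midori 1/12; Reiko 1/12; Ryo 1/12; Sachiko 1/12; Takeshi 1/12; Umeko 1/3; Yoshiko 1/24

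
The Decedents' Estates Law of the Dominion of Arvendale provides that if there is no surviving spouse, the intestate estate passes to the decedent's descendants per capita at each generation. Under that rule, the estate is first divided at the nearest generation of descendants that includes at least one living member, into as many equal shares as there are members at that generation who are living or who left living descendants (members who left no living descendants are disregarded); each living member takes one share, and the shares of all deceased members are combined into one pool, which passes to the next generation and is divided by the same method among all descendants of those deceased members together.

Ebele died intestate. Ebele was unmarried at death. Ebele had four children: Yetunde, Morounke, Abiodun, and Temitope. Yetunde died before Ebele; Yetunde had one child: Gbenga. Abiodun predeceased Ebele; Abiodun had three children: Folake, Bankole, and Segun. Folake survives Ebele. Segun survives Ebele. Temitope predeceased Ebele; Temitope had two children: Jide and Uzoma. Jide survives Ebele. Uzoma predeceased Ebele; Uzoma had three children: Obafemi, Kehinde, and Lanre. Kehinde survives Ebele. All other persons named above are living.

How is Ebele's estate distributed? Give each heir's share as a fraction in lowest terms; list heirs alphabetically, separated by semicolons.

Bankole 1/8; Folake 1/8; Gbenga 1/8; Jide 1/8; Kehinde 1/24; Lanre 1/24; Morounke 1/4; Obafemi 1/24; Segun 1/8

There is no surviving spouse, so the entire estate passes to Ebele's descendants per capita at each generation.
At generation 1 (Yetunde, Morounke, Abiodun, Temitope) there are 4 shares of (1)/4 = 1/4 each.
Living: Morounke — each takes 1/4.
Deceased: Yetunde, Abiodun, and Temitope. Their combined 3/4 is pooled and carried to generation 2.
At generation 2 (Gbenga, Folake, Bankole, Segun, Jide, Uzoma) there are 6 shares of (3/4)/6 = 1/8 each.
Living: Gbenga, Folake, Bankole, Segun, and Jide — each takes 1/8.
Deceased: Uzoma. That 1/8 share is carried to generation 3.
At generation 3 (Obafemi, Kehinde, Lanre) there are 3 shares of (1/8)/3 = 1/24 each.
Living: Obafemi, Kehinde, and Lanre — each takes 1/24.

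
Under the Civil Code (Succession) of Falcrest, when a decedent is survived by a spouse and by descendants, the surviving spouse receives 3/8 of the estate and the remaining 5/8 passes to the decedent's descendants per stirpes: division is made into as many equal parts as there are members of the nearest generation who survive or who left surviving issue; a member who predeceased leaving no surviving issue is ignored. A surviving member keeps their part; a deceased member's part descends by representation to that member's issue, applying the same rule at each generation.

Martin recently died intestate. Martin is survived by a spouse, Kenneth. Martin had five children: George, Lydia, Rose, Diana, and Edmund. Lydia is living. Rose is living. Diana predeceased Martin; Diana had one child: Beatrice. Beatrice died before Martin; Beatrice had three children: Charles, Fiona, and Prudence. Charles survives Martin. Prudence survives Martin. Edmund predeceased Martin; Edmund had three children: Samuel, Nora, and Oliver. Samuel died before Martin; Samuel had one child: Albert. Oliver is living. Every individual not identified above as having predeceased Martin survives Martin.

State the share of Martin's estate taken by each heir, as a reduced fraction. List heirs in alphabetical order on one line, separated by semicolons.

Albert 1/24; Charles 1/24; Fiona 1/24; George 1/8; Kenneth 3/8; Lydia 1/8; Nora 1/24; Oliver 1/24; Prudence 1/24; Rose 1/8

Kenneth, as surviving spouse, takes 3/8.
The remaining 5/8 passes to Martin's descendants per stirpes.
The 5/8 is divided into 5 equal shares of 1/8 among George, Lydia, Rose, Diana, Edmund.
George is living and takes 1/8.
Lydia is living and takes 1/8.
Rose is living and takes 1/8.
Diana predeceased; the 1/8 allotted to Diana's branch passes to Diana's issue by representation.
Beatrice's line is the sole branch at this level, so the full 1/8 passes to Beatrice's issue by representation.
The 1/8 is divided into 3 equal shares of 1/24 among Charles, Fiona, Prudence.
Charles is living and takes 1/24.
Fiona is living and takes 1/24.
Prudence is living and takes 1/24.
Edmund predeceased; the 1/8 allotted to Edmund's branch passes to Edmund's issue by representation.
The 1/8 is divided into 3 equal shares of 1/24 among Samuel, Nora, Oliver.
Samuel predeceased; the 1/24 allotted to Samuel's branch passes to Samuel's issue by representation.
Albert is the sole taker at this level and receives the full 1/24.
Nora is living and takes 1/24.
Oliver is living and takes 1/24.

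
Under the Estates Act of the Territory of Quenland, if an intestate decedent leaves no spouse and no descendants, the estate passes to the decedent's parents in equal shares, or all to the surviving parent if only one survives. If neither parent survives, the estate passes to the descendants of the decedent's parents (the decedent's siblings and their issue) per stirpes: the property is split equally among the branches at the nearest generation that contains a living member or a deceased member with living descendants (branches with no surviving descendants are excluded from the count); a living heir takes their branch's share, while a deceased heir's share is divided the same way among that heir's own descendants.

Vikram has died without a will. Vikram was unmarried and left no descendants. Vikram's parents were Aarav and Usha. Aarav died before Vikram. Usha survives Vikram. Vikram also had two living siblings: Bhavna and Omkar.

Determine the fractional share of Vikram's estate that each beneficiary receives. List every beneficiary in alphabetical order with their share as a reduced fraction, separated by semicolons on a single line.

Usha 1

Only one parent, Usha, survives, so Usha takes the entire estate. The siblings take nothing because a surviving parent has priority.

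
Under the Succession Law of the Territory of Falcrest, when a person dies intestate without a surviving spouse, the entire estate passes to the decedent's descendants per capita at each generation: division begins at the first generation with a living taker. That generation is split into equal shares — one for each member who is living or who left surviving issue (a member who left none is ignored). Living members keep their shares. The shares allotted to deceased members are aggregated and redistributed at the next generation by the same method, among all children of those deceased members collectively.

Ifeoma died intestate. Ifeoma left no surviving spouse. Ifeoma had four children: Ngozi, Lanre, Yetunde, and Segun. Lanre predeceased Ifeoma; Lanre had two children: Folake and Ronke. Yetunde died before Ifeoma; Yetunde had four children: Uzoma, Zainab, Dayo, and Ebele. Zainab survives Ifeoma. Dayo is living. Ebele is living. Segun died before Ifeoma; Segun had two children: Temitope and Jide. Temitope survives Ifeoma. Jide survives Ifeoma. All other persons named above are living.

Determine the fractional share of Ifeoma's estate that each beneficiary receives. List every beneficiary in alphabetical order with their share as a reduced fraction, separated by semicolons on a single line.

There is no surviving spouse, so the entire estate passes to Ifeoma's descendants per capita at each generation.
At generation 1 (Ngozi, Lanre, Yetunde, Segun) there are 4 shares of (1)/4 = 1/4 each.
Living: Ngozi — each takes 1/4.
Deceased: Lanre, Yetunde, and Segun. Their combined 3/4 is pooled and carried to generation 2.
At generation 2 (Folake, Ronke, Uzoma, Zainab, Dayo, Ebele, Temitope, Jide) there are 8 shares of (3/4)/8 = 3/32 each.
Living: Folake, Ronke, Uzoma, Zainab, Dayo, Ebele, Temitope, and Jide — each takes 3/32.

Dayo 3/32; Ebele 3/32; Folake 3/32; Jide 3/32; Ngozi 1/4; Ronke 3/32; Temitope 3/32; Uzoma 3/32; Zainab 3/32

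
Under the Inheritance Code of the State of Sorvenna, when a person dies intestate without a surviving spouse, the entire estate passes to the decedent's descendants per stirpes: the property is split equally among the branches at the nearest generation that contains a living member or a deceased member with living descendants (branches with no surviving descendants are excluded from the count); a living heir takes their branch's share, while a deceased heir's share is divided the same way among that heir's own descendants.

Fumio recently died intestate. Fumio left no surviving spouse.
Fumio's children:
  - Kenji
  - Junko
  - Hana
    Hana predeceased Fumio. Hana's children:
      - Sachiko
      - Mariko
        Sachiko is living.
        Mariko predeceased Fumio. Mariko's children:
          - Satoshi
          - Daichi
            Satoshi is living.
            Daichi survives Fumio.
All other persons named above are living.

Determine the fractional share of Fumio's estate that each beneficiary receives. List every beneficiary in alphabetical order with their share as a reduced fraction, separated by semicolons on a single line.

Daichi 1/12; Junko 1/3; Kenji 1/3; Sachiko 1/6; Satoshi 1/12

There is no surviving spouse, so the entire estate passes to Fumio's descendants per stirpes.
The estate is divided into 3 equal shares of 1/3 among Kenji, Junko, Hana.
Kenji is living and takes 1/3.
Junko is living and takes 1/3.
Hana predeceased; the 1/3 allotted to Hana's branch passes to Hana's issue by representation.
The 1/3 is divided into 2 equal shares of 1/6 among Sachiko, Mariko.
Sachiko is living and takes 1/6.
Mariko predeceased; the 1/6 allotted to Mariko's branch passes to Mariko's issue by representation.
The 1/6 is divided into 2 equal shares of 1/12 among Satoshi, Daichi.
Satoshi is living and takes 1/12.
Daichi is living and takes 1/12.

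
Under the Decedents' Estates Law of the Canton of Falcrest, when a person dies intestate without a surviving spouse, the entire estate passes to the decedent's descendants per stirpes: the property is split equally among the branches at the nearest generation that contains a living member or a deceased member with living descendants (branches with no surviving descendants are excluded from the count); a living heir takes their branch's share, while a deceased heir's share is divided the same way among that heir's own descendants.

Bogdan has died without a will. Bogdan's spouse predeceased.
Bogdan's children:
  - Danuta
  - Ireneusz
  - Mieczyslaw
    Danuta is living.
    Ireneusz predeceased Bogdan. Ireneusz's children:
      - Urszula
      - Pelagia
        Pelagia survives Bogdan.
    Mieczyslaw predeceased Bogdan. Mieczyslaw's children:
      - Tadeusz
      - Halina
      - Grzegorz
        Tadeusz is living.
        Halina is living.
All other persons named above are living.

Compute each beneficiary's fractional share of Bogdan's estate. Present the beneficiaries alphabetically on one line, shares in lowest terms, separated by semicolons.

There is no surviving spouse, so the entire estate passes to Bogdan's descendants per stirpes.
The estate is divided into 3 equal shares of 1/3 among Danuta, Ireneusz, Mieczyslaw.
Danuta is living and takes 1/3.
Ireneusz predeceased; the 1/3 allotted to Ireneusz's branch passes to Ireneusz's issue by representation.
The 1/3 is divided into 2 equal shares of 1/6 among Urszula, Pelagia.
Urszula is living and takes 1/6.
Pelagia is living and takes 1/6.
Mieczyslaw predeceased; the 1/3 allotted to Mieczyslaw's branch passes to Mieczyslaw's issue by representation.
The 1/3 is divided into 3 equal shares of 1/9 among Tadeusz, Halina, Grzegorz.
Tadeusz is living and takes 1/9.
Halina is living and takes 1/9.
Grzegorz is living and takes 1/9.

Danuta 1/3; Grzegorz 1/9; Halina 1/9; Pelagia 1/6; Tadeusz 1/9; Urszula 1/6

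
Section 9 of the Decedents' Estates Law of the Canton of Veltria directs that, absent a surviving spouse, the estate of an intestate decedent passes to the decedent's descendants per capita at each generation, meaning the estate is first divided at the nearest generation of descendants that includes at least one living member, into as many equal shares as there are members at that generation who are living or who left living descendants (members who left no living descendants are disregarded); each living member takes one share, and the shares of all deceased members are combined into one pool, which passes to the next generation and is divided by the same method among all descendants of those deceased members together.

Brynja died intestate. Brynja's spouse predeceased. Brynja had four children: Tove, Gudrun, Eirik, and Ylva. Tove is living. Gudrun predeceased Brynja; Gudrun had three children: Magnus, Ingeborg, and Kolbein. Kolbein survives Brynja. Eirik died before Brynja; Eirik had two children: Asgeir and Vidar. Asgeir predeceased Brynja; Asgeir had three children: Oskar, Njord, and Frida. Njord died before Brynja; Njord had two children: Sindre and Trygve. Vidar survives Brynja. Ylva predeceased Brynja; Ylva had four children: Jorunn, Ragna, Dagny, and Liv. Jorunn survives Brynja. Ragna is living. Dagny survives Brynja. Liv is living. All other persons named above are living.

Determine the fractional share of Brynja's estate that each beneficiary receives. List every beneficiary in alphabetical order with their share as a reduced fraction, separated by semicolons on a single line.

There is no surviving spouse, so the entire estate passes to Brynja's descendants per capita at each generation.
At generation 1 (Tove, Gudrun, Eirik, Ylva) there are 4 shares of (1)/4 = 1/4 each.
Living: Tove — each takes 1/4.
Deceased: Gudrun, Eirik, and Ylva. Their combined 3/4 is pooled and carried to generation 2.
At generation 2 (Magnus, Ingeborg, Kolbein, Asgeir, Vidar, Jorunn, Ragna, Dagny, Liv) there are 9 shares of (3/4)/9 = 1/12 each.
Living: Magnus, Ingeborg, Kolbein, Vidar, Jorunn, Ragna, Dagny, and Liv — each takes 1/12.
Deceased: Asgeir. That 1/12 share is carried to generation 3.
At generation 3 (Oskar, Njord, Frida) there are 3 shares of (1/12)/3 = 1/36 each.
Living: Oskar and Frida — each takes 1/36.
Deceased: Njord. That 1/36 share is carried to generation 4.
At generation 4 (Sindre, Trygve) there are 2 shares of (1/36)/2 = 1/72 each.
Living: Sindre and Trygve — each takes 1/72.

Dagny 1/12; Frida 1/36; Ingeborg 1/12; Jorunn 1/12; Kolbein 1/12; Liv 1/12; Magnus 1/12; Oskar 1/36; Ragna 1/12; Sindre 1/72; Tove 1/4; Trygve 1/72; Vidar 1/12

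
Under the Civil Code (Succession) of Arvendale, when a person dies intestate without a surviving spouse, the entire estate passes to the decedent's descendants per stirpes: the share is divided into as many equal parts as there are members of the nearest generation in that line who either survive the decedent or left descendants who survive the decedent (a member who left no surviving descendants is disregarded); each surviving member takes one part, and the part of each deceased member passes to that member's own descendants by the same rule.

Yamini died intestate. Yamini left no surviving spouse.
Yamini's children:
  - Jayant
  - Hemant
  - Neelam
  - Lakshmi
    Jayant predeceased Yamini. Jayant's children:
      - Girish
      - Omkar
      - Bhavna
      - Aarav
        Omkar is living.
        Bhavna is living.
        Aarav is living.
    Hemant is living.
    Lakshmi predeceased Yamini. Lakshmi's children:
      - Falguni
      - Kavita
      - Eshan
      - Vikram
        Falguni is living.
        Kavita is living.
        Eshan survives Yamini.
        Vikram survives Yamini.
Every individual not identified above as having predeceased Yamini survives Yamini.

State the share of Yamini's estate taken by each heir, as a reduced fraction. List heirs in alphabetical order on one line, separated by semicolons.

There is no surviving spouse, so the entire estate passes to Yamini's descendants per stirpes.
The estate is divided into 4 equal shares of 1/4 among Jayant, Hemant, Neelam, Lakshmi.
Jayant predeceased; the 1/4 allotted to Jayant's branch passes to Jayant's issue by representation.
The 1/4 is divided into 4 equal shares of 1/16 among Girish, Omkar, Bhavna, Aarav.
Girish is living and takes 1/16.
Omkar is living and takes 1/16.
Bhavna is living and takes 1/16.
Aarav is living and takes 1/16.
Hemant is living and takes 1/4.
Neelam is living and takes 1/4.
Lakshmi predeceased; the 1/4 allotted to Lakshmi's branch passes to Lakshmi's issue by representation.
The 1/4 is divided into 4 equal shares of 1/16 among Falguni, Kavita, Eshan, Vikram.
Falguni is living and takes 1/16.
Kavita is living and takes 1/16.
Eshan is living and takes 1/16.
Vikram is living and takes 1/16.

Aarav 1/16; Bhavna 1/16; Eshan 1/16; Falguni 1/16; Girish 1/16; Hemant 1/4; Kavita 1/16; Neelam 1/4; Omkar 1/16; Vikram 1/16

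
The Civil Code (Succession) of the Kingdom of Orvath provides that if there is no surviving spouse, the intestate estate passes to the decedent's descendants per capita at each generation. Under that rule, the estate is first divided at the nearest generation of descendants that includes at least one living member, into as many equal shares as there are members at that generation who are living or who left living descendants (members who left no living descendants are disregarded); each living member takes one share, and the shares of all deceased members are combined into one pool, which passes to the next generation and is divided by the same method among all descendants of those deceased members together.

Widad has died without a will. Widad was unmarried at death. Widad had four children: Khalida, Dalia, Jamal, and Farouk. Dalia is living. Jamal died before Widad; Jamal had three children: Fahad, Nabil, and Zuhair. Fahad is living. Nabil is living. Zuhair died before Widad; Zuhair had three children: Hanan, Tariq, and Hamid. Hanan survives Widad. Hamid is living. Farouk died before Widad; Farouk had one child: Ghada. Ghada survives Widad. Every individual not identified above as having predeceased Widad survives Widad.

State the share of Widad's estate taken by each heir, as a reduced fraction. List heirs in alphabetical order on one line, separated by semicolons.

Dalia 1/4; Fahad 1/8; Ghada 1/8; Hamid 1/24; Hanan 1/24; Khalida 1/4; Nabil 1/8; Tariq 1/24

There is no surviving spouse, so the entire estate passes to Widad's descendants per capita at each generation.
At generation 1 (Khalida, Dalia, Jamal, Farouk) there are 4 shares of (1)/4 = 1/4 each.
Living: Khalida and Dalia — each takes 1/4.
Deceased: Jamal and Farouk. Their combined 1/2 is pooled and carried to generation 2.
At generation 2 (Fahad, Nabil, Zuhair, Ghada) there are 4 shares of (1/2)/4 = 1/8 each.
Living: Fahad, Nabil, and Ghada — each takes 1/8.
Deceased: Zuhair. That 1/8 share is carried to generation 3.
At generation 3 (Hanan, Tariq, Hamid) there are 3 shares of (1/8)/3 = 1/24 each.
Living: Hanan, Tariq, and Hamid — each takes 1/24.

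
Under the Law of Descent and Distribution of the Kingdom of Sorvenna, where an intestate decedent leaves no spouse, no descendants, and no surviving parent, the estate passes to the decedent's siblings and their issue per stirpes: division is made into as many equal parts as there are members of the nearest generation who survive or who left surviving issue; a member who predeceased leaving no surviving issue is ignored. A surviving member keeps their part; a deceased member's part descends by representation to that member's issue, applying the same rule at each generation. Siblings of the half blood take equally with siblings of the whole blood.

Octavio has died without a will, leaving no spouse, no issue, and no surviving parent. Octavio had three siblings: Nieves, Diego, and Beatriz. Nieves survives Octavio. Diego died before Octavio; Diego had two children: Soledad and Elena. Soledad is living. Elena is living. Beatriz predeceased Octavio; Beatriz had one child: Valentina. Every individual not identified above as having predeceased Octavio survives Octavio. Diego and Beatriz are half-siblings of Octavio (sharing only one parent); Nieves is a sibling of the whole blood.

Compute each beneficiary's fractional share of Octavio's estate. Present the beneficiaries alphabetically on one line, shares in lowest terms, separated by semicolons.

No spouse, descendants, or parent survives, so the estate passes to Octavio's siblings per stirpes.
Half-blood and whole-blood siblings take equally under the stated rule.
The estate is divided into 3 equal shares of 1/3 among Nieves, Diego, Beatriz.
Nieves is living and takes 1/3.
Diego predeceased; the 1/3 allotted to Diego's branch passes to Diego's issue by representation.
The 1/3 is divided into 2 equal shares of 1/6 among Soledad, Elena.
Soledad is living and takes 1/6.
Elena is living and takes 1/6.
Beatriz predeceased; the 1/3 allotted to Beatriz's branch passes to Beatriz's issue by representation.
Valentina is the sole taker at this level and receives the full 1/3.

Elena 1/6; Nieves 1/3; Soledad 1/6; Valentina 1/3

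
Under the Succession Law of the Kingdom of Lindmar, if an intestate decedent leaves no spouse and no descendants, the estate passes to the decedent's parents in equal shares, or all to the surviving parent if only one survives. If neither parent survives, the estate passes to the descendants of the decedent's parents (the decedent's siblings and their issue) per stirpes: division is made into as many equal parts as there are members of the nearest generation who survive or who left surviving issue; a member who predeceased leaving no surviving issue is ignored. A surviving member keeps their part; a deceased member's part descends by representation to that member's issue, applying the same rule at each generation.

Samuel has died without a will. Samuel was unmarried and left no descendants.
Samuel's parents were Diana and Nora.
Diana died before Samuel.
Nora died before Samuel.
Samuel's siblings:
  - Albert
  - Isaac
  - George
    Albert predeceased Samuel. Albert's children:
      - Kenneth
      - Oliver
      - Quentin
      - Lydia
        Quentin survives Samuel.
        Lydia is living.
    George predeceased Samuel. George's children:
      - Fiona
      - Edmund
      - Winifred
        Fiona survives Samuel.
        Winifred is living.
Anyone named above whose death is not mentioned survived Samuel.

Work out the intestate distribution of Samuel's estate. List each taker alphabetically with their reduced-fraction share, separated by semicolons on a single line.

Neither parent survives and there are no descendants, so the estate passes to Samuel's siblings and their issue per stirpes.
The estate is divided into 3 equal shares of 1/3 among Albert, Isaac, George.
Albert predeceased; the 1/3 allotted to Albert's branch passes to Albert's issue by representation.
The 1/3 is divided into 4 equal shares of 1/12 among Kenneth, Oliver, Quentin, Lydia.
Kenneth is living and takes 1/12.
Oliver is living and takes 1/12.
Quentin is living and takes 1/12.
Lydia is living and takes 1/12.
Isaac is living and takes 1/3.
George predeceased; the 1/3 allotted to George's branch passes to George's issue by representation.
The 1/3 is divided into 3 equal shares of 1/9 among Fiona, Edmund, Winifred.
Fiona is living and takes 1/9.
Edmund is living and takes 1/9.
Winifred is living and takes 1/9.

Edmund 1/9; Fiona 1/9; Isaac 1/3; Kenneth 1/12; Lydia 1/12; Oliver 1/12; Quentin 1/12; Winifred 1/9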